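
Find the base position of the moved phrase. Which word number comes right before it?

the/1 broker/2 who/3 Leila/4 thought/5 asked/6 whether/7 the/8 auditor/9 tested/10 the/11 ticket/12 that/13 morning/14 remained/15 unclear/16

The displaced element is "the broker" (word 2).
It is linked across 1 clause boundary (Ø).
It functions as the subject of "asked", so the gap sits immediately after word 5 ("thought").
Base order: Leila thought that the broker asked whether the auditor tested the ticket that morning.

5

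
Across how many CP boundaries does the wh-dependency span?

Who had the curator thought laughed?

1

"who" is extracted from the subject of "laughed".
Boundaries crossed, outermost first: [Ø] — 1 in total.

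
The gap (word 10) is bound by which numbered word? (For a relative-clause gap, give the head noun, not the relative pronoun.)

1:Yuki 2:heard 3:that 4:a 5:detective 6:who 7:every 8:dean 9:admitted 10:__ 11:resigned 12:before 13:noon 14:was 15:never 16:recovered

5

The gap at 10 is the subject of "resigned", inside a relative clause.
The relative pronoun is "who" (word 6); it is bound by the head noun immediately before it.
Its filler is the head noun "detective", at word 5.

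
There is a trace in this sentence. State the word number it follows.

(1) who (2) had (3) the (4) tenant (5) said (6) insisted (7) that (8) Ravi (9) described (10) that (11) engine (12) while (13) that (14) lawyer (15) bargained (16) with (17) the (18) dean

The displaced element is "who" (word 1).
It is linked across 1 clause boundary (Ø).
It functions as the subject of "insisted", so the gap sits immediately after word 5 ("said").
Base order: The tenant had said who insisted that Ravi described that engine while that lawyer bargained with the dean.

5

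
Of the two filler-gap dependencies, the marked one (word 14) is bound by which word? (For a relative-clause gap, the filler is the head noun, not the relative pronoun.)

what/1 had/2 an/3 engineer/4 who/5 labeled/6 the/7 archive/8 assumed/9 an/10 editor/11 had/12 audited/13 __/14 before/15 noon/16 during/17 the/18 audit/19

The marked gap is the direct object of "audited".
Its filler is the fronted wh-phrase "what", at word 1.
(The other dependency links word 4 to a gap after word 5.)

1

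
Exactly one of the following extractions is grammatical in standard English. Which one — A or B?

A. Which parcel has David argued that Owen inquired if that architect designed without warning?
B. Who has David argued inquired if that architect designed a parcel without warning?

B

In A, the wh-phrase is extracted from inside a wh-island (introduced by "if"), which blocks movement.
In B, the extraction path crosses only that-complement boundaries, which are transparent.
So B is grammatical.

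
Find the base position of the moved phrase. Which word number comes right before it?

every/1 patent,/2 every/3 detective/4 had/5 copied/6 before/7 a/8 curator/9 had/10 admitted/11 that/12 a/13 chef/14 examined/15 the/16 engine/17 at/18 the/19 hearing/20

6

The displaced element is "every patent" (word 2).
It functions as the direct object of "copied", so the gap sits immediately after word 6 ("copied").
Base order: Every detective had copied every patent before a curator had admitted that a chef examined the engine at the hearing.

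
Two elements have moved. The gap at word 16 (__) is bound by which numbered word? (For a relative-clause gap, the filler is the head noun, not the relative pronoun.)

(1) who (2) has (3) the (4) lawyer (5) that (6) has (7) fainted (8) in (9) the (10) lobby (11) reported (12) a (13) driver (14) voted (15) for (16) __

1

The marked gap is the object of the preposition "for" of "voted".
Its filler is the fronted wh-phrase "who", at word 1.
(The other dependency links word 4 to a gap after word 5.)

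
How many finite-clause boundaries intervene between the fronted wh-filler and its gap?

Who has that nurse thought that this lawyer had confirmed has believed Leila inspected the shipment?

2

"who" is extracted from the subject of "believed".
Boundaries crossed, outermost first: [that], [Ø] — 2 in total.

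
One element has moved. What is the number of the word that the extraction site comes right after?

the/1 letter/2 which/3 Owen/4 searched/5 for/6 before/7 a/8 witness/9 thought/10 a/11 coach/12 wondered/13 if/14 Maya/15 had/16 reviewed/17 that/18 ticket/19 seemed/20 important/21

6

The displaced element is "the letter" (word 2).
It functions as the object of the preposition "for" of "searched", so the gap sits immediately after word 6 ("for").
Base order: Owen searched for the letter before a witness thought a coach wondered if Maya had reviewed that ticket.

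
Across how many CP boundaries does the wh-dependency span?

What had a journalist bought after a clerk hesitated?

"what" originates inside the matrix clause — no clause boundary is crossed.

0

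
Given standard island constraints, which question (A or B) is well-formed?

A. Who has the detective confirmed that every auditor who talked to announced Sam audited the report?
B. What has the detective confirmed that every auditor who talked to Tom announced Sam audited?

B

In A, the wh-phrase is extracted from inside a complex-NP island (relative clause) (introduced by "who"), which blocks movement.
In B, the extraction path crosses only that-complement boundaries, which are transparent.
So B is grammatical.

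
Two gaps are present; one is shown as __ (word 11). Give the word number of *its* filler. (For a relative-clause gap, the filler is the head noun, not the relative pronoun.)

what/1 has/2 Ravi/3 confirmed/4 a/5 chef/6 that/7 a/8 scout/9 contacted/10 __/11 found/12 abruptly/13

6

The marked gap is inside the relative clause, the direct object of "contacted".
Its filler is the head noun "chef" (via "that"), at word 6.
(The other dependency links word 1 to a gap after word 12.)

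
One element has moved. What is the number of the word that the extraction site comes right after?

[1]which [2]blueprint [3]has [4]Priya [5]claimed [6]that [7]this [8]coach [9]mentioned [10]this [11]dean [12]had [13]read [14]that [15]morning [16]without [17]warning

13

The displaced element is "which blueprint" (word 2).
It is linked across 2 clause boundaries (that → Ø).
It functions as the direct object of "read", so the gap sits immediately after word 13 ("read").
Base order: Priya has claimed that this coach mentioned this dean had read which blueprint that morning without warning.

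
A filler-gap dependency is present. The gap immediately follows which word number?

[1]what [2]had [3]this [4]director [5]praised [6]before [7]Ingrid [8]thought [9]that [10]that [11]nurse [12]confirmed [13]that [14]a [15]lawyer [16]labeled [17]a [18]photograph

5

The displaced element is "what" (word 1).
It functions as the direct object of "praised", so the gap sits immediately after word 5 ("praised").
Base order: This director had praised what before Ingrid thought that that nurse confirmed that a lawyer labeled a photograph.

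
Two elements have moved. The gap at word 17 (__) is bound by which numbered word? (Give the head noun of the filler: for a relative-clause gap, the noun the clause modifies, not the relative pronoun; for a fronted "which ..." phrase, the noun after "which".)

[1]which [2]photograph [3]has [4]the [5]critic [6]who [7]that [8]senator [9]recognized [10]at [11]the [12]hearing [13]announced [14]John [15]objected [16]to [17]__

2

The marked gap is the object of the preposition "to" of "objected".
Its filler is the fronted wh-phrase "which photograph", at word 2.
(The other dependency links word 5 to a gap after word 9.)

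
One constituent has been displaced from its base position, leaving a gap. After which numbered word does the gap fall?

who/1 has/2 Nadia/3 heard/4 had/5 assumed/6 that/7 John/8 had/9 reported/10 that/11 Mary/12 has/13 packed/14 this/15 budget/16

4

The displaced element is "who" (word 1).
It is linked across 1 clause boundary (Ø).
It functions as the subject of "assumed", so the gap sits immediately after word 4 ("heard").
Base order: Nadia has heard that who had assumed that John had reported that Mary has packed this budget.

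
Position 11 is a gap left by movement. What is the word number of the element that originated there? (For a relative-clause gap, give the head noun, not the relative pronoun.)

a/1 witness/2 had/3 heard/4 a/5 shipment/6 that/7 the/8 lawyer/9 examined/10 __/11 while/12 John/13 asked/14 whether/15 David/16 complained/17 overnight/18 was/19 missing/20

The gap at 11 is the object of "examined", inside a relative clause.
The relative pronoun is "that" (word 7); it is bound by the head noun immediately before it.
Its filler is the head noun "shipment", at word 6.

6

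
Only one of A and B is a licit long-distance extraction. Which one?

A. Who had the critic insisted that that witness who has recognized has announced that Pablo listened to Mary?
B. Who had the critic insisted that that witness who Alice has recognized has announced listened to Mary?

B

In A, the wh-phrase is extracted from inside a complex-NP island (relative clause) (introduced by "who"), which blocks movement.
In B, the extraction path crosses only that-complement boundaries, which are transparent.
So B is grammatical.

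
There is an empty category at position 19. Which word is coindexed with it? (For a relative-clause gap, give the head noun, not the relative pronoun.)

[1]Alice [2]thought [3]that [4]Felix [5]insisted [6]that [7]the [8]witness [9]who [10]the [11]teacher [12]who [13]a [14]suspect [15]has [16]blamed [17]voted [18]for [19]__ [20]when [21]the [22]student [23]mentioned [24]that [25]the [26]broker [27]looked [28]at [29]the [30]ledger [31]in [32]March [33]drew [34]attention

The gap at 19 is the prepositional object of "voted", inside a relative clause.
The relative pronoun is "who" (word 9); it is bound by the head noun immediately before it.
Its filler is the head noun "witness", at word 8.

8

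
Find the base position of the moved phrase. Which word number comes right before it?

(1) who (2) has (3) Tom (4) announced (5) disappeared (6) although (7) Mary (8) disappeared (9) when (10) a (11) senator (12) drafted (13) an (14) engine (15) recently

The displaced element is "who" (word 1).
It is linked across 1 clause boundary (Ø).
It functions as the subject of "disappeared", so the gap sits immediately after word 4 ("announced").
Base order: Tom has announced that who disappeared although Mary disappeared when a senator drafted an engine recently.

4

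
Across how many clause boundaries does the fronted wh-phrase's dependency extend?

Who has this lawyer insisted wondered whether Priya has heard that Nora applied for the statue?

1

"who" is extracted from the subject of "wondered".
Boundaries crossed, outermost first: [Ø] — 1 in total.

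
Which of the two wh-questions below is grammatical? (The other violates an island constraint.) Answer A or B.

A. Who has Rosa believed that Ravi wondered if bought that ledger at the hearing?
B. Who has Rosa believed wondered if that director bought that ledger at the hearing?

B

In A, the wh-phrase is extracted from inside a wh-island (introduced by "if"), which blocks movement.
In B, the extraction path crosses only that-complement boundaries, which are transparent.
So B is grammatical.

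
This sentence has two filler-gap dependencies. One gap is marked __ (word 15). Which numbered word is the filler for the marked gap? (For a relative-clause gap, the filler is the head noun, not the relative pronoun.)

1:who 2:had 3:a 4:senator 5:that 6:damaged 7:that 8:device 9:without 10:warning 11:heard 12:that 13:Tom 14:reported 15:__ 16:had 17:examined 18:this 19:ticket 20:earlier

1

The marked gap is the subject of "examined".
Its filler is the fronted wh-phrase "who", at word 1.
(The other dependency links word 4 to a gap after word 5.)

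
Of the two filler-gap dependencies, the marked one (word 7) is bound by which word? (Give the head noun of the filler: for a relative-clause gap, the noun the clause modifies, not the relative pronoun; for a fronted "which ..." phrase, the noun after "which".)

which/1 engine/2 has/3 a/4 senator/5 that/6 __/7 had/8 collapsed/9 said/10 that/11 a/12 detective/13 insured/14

The marked gap is inside the relative clause, the subject of "collapsed".
Its filler is the head noun "senator" (via "that"), at word 5.
(The other dependency links word 2 to a gap after word 14.)

5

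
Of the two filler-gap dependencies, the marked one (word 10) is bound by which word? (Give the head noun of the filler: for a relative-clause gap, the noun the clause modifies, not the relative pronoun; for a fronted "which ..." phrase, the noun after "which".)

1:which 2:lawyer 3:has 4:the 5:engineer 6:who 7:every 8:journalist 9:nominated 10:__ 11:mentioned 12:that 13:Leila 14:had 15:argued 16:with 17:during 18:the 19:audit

The marked gap is inside the relative clause, the direct object of "nominated".
Its filler is the head noun "engineer" (via "who"), at word 5.
(The other dependency links word 2 to a gap after word 16.)

5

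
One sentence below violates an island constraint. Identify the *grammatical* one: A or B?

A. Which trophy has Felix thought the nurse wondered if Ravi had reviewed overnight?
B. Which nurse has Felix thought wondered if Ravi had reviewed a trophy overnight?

B

In A, the wh-phrase is extracted from inside a wh-island (introduced by "if"), which blocks movement.
In B, the extraction path crosses only that-complement boundaries, which are transparent.
So B is grammatical.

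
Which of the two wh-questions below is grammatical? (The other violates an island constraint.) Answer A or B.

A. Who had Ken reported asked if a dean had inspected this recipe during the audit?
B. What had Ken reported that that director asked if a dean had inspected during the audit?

A

In B, the wh-phrase is extracted from inside a wh-island (introduced by "if"), which blocks movement.
In A, the extraction path crosses only that-complement boundaries, which are transparent.
So A is grammatical.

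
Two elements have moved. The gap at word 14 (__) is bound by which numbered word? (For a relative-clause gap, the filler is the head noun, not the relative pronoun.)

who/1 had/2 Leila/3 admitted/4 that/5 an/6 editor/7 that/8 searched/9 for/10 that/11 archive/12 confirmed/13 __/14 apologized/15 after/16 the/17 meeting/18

1

The marked gap is the subject of "apologized".
Its filler is the fronted wh-phrase "who", at word 1.
(The other dependency links word 7 to a gap after word 8.)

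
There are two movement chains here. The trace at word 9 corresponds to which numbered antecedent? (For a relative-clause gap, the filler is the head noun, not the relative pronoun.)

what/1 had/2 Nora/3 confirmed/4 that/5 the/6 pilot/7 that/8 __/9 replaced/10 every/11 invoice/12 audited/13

7

The marked gap is inside the relative clause, the subject of "replaced".
Its filler is the head noun "pilot" (via "that"), at word 7.
(The other dependency links word 1 to a gap after word 13.)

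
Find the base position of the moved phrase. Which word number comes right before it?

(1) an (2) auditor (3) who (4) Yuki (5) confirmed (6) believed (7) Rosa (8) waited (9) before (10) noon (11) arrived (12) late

5

The displaced element is "an auditor" (word 2).
It is linked across 1 clause boundary (Ø).
It functions as the subject of "believed", so the gap sits immediately after word 5 ("confirmed").
Base order: Yuki confirmed an auditor believed Rosa waited before noon.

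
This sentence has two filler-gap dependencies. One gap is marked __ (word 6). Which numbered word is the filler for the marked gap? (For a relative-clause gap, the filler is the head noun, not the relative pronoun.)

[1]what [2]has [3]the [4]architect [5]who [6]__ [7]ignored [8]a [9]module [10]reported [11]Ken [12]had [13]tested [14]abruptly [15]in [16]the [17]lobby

The marked gap is inside the relative clause, the subject of "ignored".
Its filler is the head noun "architect" (via "who"), at word 4.
(The other dependency links word 1 to a gap after word 13.)

4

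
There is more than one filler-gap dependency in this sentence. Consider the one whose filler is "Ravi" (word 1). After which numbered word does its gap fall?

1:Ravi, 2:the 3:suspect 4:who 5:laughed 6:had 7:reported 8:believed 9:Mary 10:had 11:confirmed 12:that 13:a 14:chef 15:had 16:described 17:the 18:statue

The displaced element is "Ravi" (word 1).
It is linked across 1 clause boundary (Ø).
It functions as the subject of "believed", so the gap sits immediately after word 7 ("reported").
Base order: The suspect who laughed had reported that Ravi believed Mary had confirmed that a chef had described the statue.

7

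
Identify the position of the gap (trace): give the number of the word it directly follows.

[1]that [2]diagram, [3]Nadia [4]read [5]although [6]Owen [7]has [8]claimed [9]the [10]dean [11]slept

4

The displaced element is "that diagram" (word 2).
It functions as the direct object of "read", so the gap sits immediately after word 4 ("read").
Base order: Nadia read that diagram although Owen has claimed the dean slept.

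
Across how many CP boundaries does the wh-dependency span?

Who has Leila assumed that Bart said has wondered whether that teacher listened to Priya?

"who" is extracted from the subject of "wondered".
Boundaries crossed, outermost first: [that], [Ø] — 2 in total.

2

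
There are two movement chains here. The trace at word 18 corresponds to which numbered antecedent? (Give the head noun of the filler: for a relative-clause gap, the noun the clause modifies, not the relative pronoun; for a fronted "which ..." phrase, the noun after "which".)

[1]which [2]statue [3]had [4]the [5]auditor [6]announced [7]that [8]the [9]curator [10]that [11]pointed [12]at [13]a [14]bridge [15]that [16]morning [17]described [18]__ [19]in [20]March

2

The marked gap is the direct object of "described".
Its filler is the fronted wh-phrase "which statue", at word 2.
(The other dependency links word 9 to a gap after word 10.)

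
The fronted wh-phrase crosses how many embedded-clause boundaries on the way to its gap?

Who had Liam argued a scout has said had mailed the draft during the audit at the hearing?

2

"who" is extracted from the subject of "mailed".
Boundaries crossed, outermost first: [Ø], [Ø] — 2 in total.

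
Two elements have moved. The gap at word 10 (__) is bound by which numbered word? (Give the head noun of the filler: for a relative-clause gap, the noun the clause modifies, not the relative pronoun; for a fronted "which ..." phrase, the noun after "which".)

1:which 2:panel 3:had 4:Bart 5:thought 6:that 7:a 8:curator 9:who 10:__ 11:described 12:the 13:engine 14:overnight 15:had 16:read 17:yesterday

8

The marked gap is inside the relative clause, the subject of "described".
Its filler is the head noun "curator" (via "who"), at word 8.
(The other dependency links word 2 to a gap after word 16.)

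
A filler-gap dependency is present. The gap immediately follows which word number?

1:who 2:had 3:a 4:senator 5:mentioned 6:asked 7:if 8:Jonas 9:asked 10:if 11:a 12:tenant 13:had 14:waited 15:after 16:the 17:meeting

The displaced element is "who" (word 1).
It is linked across 1 clause boundary (Ø).
It functions as the subject of "asked", so the gap sits immediately after word 5 ("mentioned").
Base order: A senator had mentioned that who asked if Jonas asked if a tenant had waited after the meeting.

5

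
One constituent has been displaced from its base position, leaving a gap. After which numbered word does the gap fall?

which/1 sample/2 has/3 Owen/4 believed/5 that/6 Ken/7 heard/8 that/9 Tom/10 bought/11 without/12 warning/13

11

The displaced element is "which sample" (word 2).
It is linked across 2 clause boundaries (that → that).
It functions as the direct object of "bought", so the gap sits immediately after word 11 ("bought").
Base order: Owen has believed that Ken heard that Tom bought which sample without warning.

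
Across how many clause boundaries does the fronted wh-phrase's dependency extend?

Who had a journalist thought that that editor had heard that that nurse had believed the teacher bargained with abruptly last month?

3

"who" is extracted from the PP object of "bargained".
Boundaries crossed, outermost first: [that], [that], [Ø] — 3 in total.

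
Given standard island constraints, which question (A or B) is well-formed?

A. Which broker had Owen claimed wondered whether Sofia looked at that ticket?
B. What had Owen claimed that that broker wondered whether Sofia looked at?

A

In B, the wh-phrase is extracted from inside a wh-island (introduced by "whether"), which blocks movement.
In A, the extraction path crosses only that-complement boundaries, which are transparent.
So A is grammatical.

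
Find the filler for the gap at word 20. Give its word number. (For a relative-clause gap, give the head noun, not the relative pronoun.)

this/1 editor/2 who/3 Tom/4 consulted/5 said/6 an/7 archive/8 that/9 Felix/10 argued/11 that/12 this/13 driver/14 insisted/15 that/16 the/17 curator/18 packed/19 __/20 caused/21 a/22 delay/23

8

The gap at 20 is the object of "packed", inside a relative clause.
The relative pronoun is "that" (word 9); it is bound by the head noun immediately before it.
Its filler is the head noun "archive", at word 8.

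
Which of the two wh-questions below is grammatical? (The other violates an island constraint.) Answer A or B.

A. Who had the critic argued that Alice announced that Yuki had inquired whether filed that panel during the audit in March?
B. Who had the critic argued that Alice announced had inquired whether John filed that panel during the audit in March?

In A, the wh-phrase is extracted from inside a wh-island (introduced by "whether"), which blocks movement.
In B, the extraction path crosses only that-complement boundaries, which are transparent.
So B is grammatical.

B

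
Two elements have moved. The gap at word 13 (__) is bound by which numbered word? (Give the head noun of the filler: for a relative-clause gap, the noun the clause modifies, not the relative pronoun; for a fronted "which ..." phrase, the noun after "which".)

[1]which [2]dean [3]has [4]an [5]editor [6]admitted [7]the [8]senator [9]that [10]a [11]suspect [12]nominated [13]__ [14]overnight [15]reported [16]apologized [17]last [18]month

The marked gap is inside the relative clause, the direct object of "nominated".
Its filler is the head noun "senator" (via "that"), at word 8.
(The other dependency links word 2 to a gap after word 15.)

8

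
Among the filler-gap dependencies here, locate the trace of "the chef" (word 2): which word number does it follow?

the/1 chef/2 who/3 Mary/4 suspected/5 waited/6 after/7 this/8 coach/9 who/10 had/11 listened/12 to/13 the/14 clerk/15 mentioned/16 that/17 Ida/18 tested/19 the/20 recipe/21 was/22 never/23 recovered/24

5

The displaced element is "the chef" (word 2).
It is linked across 1 clause boundary (Ø).
It functions as the subject of "waited", so the gap sits immediately after word 5 ("suspected").
Base order: Mary suspected the chef waited after this coach who had listened to the clerk mentioned that Ida tested the recipe.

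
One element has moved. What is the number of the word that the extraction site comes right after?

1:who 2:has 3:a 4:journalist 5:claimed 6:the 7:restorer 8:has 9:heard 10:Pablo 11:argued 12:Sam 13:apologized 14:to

14

The displaced element is "who" (word 1).
It is linked across 3 clause boundaries (Ø → Ø → Ø).
It functions as the object of the preposition "to" of "apologized", so the gap sits immediately after word 14 ("to").
Base order: A journalist has claimed the restorer has heard Pablo argued Sam apologized to who.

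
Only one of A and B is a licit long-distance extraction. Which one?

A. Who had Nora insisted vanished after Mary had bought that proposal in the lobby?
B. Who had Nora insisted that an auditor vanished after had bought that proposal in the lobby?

A

In B, the wh-phrase is extracted from inside an adjunct island (introduced by "after"), which blocks movement.
In A, the extraction path crosses only that-complement boundaries, which are transparent.
So A is grammatical.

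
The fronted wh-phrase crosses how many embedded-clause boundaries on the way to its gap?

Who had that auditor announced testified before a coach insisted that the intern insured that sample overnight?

1

"who" is extracted from the subject of "testified".
Boundaries crossed, outermost first: [Ø] — 1 in total.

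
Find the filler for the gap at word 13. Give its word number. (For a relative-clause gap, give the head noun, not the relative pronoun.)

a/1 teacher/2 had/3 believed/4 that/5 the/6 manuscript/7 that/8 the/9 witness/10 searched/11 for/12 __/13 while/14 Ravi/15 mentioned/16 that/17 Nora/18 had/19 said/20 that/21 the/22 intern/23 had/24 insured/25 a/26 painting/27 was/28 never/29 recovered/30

The gap at 13 is the prepositional object of "searched", inside a relative clause.
The relative pronoun is "that" (word 8); it is bound by the head noun immediately before it.
Its filler is the head noun "manuscript", at word 7.

7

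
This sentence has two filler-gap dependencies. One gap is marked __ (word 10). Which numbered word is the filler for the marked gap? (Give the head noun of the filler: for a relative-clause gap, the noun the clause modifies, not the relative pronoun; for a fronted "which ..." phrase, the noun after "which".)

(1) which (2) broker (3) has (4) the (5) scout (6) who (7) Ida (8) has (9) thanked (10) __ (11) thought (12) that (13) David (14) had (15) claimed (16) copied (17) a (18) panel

5

The marked gap is inside the relative clause, the direct object of "thanked".
Its filler is the head noun "scout" (via "who"), at word 5.
(The other dependency links word 2 to a gap after word 15.)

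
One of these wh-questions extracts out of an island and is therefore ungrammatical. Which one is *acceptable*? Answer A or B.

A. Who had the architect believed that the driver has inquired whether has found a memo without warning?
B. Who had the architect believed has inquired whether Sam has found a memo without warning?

In A, the wh-phrase is extracted from inside a wh-island (introduced by "whether"), which blocks movement.
In B, the extraction path crosses only that-complement boundaries, which are transparent.
So B is grammatical.

B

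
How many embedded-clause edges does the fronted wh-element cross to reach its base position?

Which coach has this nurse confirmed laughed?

"which coach" is extracted from the subject of "laughed".
Boundaries crossed, outermost first: [Ø] — 1 in total.

1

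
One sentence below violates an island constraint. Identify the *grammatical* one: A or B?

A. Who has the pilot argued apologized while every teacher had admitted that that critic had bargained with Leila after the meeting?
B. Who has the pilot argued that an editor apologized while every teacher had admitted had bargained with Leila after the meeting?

A

In B, the wh-phrase is extracted from inside an adjunct island (introduced by "while"), which blocks movement.
In A, the extraction path crosses only that-complement boundaries, which are transparent.
So A is grammatical.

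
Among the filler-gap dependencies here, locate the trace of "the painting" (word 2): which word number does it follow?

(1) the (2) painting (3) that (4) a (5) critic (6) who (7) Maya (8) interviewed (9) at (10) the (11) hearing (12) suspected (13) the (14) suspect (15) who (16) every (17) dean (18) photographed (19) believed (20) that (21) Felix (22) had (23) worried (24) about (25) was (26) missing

The displaced element is "the painting" (word 2).
It is linked across 2 clause boundaries (Ø → that).
It functions as the object of the preposition "about" of "worried", so the gap sits immediately after word 24 ("about").
Base order: A critic who Maya interviewed at the hearing suspected the suspect who every dean photographed believed that Felix had worried about the painting.

24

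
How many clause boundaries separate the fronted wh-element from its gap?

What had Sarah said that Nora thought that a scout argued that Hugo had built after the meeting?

"what" is extracted from the object of "built".
Boundaries crossed, outermost first: [that], [that], [that] — 3 in total.

3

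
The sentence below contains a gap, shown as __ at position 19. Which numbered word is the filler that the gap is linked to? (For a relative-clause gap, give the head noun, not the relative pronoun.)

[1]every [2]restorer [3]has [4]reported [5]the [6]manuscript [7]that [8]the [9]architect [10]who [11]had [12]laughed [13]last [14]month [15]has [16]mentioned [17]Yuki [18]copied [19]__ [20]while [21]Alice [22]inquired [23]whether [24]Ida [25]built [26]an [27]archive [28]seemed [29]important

6

The gap at 19 is the object of "copied", inside a relative clause.
The relative pronoun is "that" (word 7); it is bound by the head noun immediately before it.
Its filler is the head noun "manuscript", at word 6.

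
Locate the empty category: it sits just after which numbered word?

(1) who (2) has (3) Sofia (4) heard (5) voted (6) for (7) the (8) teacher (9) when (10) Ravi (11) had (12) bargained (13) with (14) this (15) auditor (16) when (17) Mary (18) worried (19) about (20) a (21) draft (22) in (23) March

The displaced element is "who" (word 1).
It is linked across 1 clause boundary (Ø).
It functions as the subject of "voted", so the gap sits immediately after word 4 ("heard").
Base order: Sofia has heard that who voted for the teacher when Ravi had bargained with this auditor when Mary worried about a draft in March.

4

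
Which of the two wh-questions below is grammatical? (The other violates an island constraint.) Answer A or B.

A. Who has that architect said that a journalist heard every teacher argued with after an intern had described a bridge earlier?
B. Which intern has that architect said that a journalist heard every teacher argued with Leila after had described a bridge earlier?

In B, the wh-phrase is extracted from inside an adjunct island (introduced by "after"), which blocks movement.
In A, the extraction path crosses only that-complement boundaries, which are transparent.
So A is grammatical.

A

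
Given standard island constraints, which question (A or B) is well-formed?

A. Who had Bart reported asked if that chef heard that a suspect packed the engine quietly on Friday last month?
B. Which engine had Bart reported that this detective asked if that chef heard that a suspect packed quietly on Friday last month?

A

In B, the wh-phrase is extracted from inside a wh-island (introduced by "if"), which blocks movement.
In A, the extraction path crosses only that-complement boundaries, which are transparent.
So A is grammatical.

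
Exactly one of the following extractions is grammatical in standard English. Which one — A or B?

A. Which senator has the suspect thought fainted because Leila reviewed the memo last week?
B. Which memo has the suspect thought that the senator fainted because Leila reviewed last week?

A

In B, the wh-phrase is extracted from inside an adjunct island (introduced by "because"), which blocks movement.
In A, the extraction path crosses only that-complement boundaries, which are transparent.
So A is grammatical.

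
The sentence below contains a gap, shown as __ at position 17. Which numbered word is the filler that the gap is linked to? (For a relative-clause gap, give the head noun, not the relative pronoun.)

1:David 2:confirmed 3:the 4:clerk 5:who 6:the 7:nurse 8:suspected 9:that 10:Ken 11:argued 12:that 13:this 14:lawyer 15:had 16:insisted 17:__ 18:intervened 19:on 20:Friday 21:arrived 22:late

The gap at 17 is the subject of "intervened", inside a relative clause.
The relative pronoun is "who" (word 5); it is bound by the head noun immediately before it.
Its filler is the head noun "clerk", at word 4.

4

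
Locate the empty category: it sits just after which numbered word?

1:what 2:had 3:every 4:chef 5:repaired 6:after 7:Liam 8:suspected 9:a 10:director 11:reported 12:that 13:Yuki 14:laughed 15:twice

The displaced element is "what" (word 1).
It functions as the direct object of "repaired", so the gap sits immediately after word 5 ("repaired").
Base order: Every chef had repaired what after Liam suspected a director reported that Yuki laughed twice.

5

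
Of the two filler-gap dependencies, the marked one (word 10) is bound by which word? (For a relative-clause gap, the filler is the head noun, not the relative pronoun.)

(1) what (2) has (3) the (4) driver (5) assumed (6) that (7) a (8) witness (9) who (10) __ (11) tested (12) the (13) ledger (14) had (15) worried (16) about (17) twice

The marked gap is inside the relative clause, the subject of "tested".
Its filler is the head noun "witness" (via "who"), at word 8.
(The other dependency links word 1 to a gap after word 16.)

8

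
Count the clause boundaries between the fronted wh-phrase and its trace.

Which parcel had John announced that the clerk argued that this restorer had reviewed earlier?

2

"which parcel" is extracted from the object of "reviewed".
Boundaries crossed, outermost first: [that], [that] — 2 in total.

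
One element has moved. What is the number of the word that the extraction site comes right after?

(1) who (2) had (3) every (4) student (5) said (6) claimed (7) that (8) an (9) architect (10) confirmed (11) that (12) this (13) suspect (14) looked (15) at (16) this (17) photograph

5

The displaced element is "who" (word 1).
It is linked across 1 clause boundary (Ø).
It functions as the subject of "claimed", so the gap sits immediately after word 5 ("said").
Base order: Every student had said who claimed that an architect confirmed that this suspect looked at this photograph.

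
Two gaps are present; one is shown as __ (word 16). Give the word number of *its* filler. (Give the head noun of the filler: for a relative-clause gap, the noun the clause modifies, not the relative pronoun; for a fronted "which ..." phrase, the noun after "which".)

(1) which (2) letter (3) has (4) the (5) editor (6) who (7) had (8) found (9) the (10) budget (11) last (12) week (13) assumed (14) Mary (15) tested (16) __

2

The marked gap is the direct object of "tested".
Its filler is the fronted wh-phrase "which letter", at word 2.
(The other dependency links word 5 to a gap after word 6.)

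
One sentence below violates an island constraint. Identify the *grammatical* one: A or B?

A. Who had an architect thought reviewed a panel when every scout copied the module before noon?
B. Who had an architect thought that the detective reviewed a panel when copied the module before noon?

A

In B, the wh-phrase is extracted from inside an adjunct island (introduced by "when"), which blocks movement.
In A, the extraction path crosses only that-complement boundaries, which are transparent.
So A is grammatical.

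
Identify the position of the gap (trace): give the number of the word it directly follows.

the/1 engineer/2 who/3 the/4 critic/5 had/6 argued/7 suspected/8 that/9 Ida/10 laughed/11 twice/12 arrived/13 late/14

The displaced element is "the engineer" (word 2).
It is linked across 1 clause boundary (Ø).
It functions as the subject of "suspected", so the gap sits immediately after word 7 ("argued").
Base order: The critic had argued that the engineer suspected that Ida laughed twice.

7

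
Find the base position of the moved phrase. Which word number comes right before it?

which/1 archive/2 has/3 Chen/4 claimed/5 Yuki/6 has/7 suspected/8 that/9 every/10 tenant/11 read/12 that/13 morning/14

12

The displaced element is "which archive" (word 2).
It is linked across 2 clause boundaries (Ø → that).
It functions as the direct object of "read", so the gap sits immediately after word 12 ("read").
Base order: Chen has claimed Yuki has suspected that every tenant read which archive that morning.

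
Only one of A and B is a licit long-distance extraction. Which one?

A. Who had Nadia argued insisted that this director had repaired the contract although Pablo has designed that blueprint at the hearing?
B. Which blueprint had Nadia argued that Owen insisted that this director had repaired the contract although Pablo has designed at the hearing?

In B, the wh-phrase is extracted from inside an adjunct island (introduced by "although"), which blocks movement.
In A, the extraction path crosses only that-complement boundaries, which are transparent.
So A is grammatical.

A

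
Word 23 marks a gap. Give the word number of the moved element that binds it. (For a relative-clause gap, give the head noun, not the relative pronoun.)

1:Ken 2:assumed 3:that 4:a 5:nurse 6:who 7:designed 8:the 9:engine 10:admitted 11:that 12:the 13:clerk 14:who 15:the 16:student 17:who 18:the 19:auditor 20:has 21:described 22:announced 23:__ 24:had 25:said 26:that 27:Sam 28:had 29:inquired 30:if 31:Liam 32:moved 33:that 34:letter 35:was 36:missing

The gap at 23 is the subject of "said", inside a relative clause.
The relative pronoun is "who" (word 14); it is bound by the head noun immediately before it.
Its filler is the head noun "clerk", at word 13.

13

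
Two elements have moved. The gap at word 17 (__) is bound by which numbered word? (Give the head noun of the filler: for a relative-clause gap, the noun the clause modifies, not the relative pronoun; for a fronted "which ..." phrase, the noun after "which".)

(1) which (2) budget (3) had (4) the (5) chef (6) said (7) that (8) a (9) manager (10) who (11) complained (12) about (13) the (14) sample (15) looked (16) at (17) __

The marked gap is the object of the preposition "at" of "looked".
Its filler is the fronted wh-phrase "which budget", at word 2.
(The other dependency links word 9 to a gap after word 10.)

2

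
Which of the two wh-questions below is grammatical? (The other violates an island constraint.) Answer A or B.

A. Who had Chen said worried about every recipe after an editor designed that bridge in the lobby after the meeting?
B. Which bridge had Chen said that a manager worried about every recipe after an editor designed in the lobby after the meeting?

A

In B, the wh-phrase is extracted from inside an adjunct island (introduced by "after"), which blocks movement.
In A, the extraction path crosses only that-complement boundaries, which are transparent.
So A is grammatical.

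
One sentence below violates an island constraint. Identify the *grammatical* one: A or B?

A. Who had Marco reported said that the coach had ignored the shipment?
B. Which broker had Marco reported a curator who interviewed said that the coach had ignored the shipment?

A

In B, the wh-phrase is extracted from inside a complex-NP island (relative clause) (introduced by "who"), which blocks movement.
In A, the extraction path crosses only that-complement boundaries, which are transparent.
So A is grammatical.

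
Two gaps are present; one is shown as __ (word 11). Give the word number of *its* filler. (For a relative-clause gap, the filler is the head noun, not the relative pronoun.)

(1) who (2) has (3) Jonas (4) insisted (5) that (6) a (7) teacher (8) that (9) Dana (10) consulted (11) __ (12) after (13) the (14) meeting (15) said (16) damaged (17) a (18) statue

The marked gap is inside the relative clause, the direct object of "consulted".
Its filler is the head noun "teacher" (via "that"), at word 7.
(The other dependency links word 1 to a gap after word 15.)

7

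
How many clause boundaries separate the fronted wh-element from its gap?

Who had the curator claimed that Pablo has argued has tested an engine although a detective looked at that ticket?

2

"who" is extracted from the subject of "tested".
Boundaries crossed, outermost first: [that], [Ø] — 2 in total.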